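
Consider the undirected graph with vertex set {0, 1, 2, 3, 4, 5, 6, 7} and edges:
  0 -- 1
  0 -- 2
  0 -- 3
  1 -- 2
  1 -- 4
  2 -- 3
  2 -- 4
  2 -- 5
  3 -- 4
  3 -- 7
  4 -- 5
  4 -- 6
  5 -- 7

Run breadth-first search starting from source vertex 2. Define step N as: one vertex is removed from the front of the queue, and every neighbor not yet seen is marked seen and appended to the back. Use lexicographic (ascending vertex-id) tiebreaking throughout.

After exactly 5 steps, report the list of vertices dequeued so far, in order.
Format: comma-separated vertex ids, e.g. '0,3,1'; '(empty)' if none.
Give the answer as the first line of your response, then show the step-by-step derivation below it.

2,0,1,3,4

step 1: dequeue 2; queue=[0,1,3,4,5]; order=2
step 2: dequeue 0; queue=[1,3,4,5]; order=2,0
step 3: dequeue 1; queue=[3,4,5]; order=2,0,1
step 4: dequeue 3; queue=[4,5,7]; order=2,0,1,3
step 5: dequeue 4; queue=[5,7,6]; order=2,0,1,3,4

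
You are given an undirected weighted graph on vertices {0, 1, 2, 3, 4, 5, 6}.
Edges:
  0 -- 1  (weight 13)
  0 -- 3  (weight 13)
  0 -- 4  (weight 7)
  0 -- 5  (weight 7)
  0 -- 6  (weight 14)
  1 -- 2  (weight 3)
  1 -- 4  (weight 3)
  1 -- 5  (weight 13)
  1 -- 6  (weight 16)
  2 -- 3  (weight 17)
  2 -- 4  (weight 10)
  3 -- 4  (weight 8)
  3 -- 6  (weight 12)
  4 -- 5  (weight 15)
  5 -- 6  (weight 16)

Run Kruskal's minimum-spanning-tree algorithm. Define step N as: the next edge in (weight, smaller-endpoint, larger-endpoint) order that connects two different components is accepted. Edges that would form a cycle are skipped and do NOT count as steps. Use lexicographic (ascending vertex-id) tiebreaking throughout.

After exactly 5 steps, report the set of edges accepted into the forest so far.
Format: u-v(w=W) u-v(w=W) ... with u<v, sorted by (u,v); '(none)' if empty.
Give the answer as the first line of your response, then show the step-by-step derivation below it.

0-4(w=7) 0-5(w=7) 1-2(w=3) 1-4(w=3) 3-4(w=8)

step 1: add edge 1-2 (w=3); MST = {1-2(w=3)}
step 2: add edge 1-4 (w=3); MST = {1-2(w=3) 1-4(w=3)}
step 3: add edge 0-4 (w=7); MST = {0-4(w=7) 1-2(w=3) 1-4(w=3)}
step 4: add edge 0-5 (w=7); MST = {0-4(w=7) 0-5(w=7) 1-2(w=3) 1-4(w=3)}
step 5: add edge 3-4 (w=8); MST = {0-4(w=7) 0-5(w=7) 1-2(w=3) 1-4(w=3) 3-4(w=8)}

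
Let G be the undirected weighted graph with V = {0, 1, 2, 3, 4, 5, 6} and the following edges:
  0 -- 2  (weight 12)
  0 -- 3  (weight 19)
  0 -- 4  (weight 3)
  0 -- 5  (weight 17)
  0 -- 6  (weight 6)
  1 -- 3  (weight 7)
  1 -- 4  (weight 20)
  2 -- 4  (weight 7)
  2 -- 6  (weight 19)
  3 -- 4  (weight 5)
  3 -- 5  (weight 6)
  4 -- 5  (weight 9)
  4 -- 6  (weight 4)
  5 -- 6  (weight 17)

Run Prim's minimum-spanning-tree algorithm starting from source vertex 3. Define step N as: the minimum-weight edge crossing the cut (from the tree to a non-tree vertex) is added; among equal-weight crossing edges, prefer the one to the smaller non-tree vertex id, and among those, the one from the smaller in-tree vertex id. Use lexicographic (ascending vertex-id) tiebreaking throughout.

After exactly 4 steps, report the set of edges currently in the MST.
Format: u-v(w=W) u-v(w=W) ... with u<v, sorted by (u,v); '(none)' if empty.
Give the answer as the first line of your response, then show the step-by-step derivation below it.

0-4(w=3) 3-4(w=5) 3-5(w=6) 4-6(w=4)

step 1: add edge 3-4 (w=5); MST = {3-4(w=5)}
step 2: add edge 0-4 (w=3); MST = {0-4(w=3) 3-4(w=5)}
step 3: add edge 4-6 (w=4); MST = {0-4(w=3) 3-4(w=5) 4-6(w=4)}
step 4: add edge 3-5 (w=6); MST = {0-4(w=3) 3-4(w=5) 3-5(w=6) 4-6(w=4)}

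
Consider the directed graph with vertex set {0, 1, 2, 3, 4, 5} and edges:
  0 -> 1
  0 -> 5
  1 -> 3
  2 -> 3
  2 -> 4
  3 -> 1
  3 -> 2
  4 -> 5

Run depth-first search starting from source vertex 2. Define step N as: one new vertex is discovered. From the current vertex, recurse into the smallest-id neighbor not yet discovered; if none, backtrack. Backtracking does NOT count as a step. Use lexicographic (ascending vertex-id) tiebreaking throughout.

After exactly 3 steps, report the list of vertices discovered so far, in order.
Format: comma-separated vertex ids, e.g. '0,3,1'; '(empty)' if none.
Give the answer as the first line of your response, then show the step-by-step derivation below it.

2,3,1

step 1: discover 2; path=2; order=2
step 2: discover 3; path=2>3; order=2,3
step 3: discover 1; path=2>3>1; order=2,3,1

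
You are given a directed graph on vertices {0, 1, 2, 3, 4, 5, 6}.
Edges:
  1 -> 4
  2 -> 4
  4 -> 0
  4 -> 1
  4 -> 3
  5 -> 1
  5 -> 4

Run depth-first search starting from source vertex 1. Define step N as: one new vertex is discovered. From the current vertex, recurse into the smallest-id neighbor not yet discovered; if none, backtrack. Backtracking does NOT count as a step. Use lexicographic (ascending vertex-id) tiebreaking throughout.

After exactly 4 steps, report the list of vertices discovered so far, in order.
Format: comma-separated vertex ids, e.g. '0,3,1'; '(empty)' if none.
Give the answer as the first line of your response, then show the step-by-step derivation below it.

1,4,0,3

step 1: discover 1; path=1; order=1
step 2: discover 4; path=1>4; order=1,4
step 3: discover 0; path=1>4>0; order=1,4,0
step 4: discover 3; path=1>4>3; order=1,4,0,3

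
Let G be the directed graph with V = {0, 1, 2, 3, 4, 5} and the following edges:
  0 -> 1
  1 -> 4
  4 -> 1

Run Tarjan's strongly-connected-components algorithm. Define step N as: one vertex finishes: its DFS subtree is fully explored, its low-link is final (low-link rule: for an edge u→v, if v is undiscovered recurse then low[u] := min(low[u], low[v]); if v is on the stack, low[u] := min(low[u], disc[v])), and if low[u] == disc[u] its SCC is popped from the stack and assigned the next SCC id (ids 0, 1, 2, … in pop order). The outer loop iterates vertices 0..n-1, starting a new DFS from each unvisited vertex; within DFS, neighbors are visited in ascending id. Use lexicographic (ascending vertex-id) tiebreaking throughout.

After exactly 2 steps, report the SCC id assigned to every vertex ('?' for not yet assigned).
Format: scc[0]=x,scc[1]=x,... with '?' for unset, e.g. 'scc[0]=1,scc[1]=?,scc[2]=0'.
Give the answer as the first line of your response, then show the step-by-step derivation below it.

scc[0]=?,scc[1]=0,scc[2]=?,scc[3]=?,scc[4]=0,scc[5]=?

step 1: low=(low[0]=0,low[1]=1,low[2]=?,low[3]=?,low[4]=1,low[5]=?); scc=(scc[0]=?,scc[1]=?,scc[2]=?,scc[3]=?,scc[4]=?,scc[5]=?)
step 2: low=(low[0]=0,low[1]=1,low[2]=?,low[3]=?,low[4]=1,low[5]=?); scc=(scc[0]=?,scc[1]=0,scc[2]=?,scc[3]=?,scc[4]=0,scc[5]=?)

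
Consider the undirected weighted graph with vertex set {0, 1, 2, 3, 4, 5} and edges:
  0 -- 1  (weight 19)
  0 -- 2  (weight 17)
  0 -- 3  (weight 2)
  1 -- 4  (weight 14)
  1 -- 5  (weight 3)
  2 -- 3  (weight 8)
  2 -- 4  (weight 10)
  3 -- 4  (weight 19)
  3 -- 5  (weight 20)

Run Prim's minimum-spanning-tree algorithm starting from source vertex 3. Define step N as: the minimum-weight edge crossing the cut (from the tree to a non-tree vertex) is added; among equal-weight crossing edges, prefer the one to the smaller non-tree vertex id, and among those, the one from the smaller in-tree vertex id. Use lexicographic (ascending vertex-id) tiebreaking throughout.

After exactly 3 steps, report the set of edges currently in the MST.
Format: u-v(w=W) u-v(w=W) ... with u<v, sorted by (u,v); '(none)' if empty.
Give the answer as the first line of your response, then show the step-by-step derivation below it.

0-3(w=2) 2-3(w=8) 2-4(w=10)

step 1: add edge 0-3 (w=2); MST = {0-3(w=2)}
step 2: add edge 2-3 (w=8); MST = {0-3(w=2) 2-3(w=8)}
step 3: add edge 2-4 (w=10); MST = {0-3(w=2) 2-3(w=8) 2-4(w=10)}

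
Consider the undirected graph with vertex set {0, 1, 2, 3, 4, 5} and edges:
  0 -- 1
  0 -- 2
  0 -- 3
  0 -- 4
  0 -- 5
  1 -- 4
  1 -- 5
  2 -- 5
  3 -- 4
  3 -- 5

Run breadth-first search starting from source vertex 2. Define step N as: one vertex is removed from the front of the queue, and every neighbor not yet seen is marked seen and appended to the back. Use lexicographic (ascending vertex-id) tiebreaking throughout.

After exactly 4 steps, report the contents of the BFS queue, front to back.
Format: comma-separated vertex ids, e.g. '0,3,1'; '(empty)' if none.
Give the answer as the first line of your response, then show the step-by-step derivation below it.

3,4

step 1: dequeue 2; queue=[0,5]; order=2
step 2: dequeue 0; queue=[5,1,3,4]; order=2,0
step 3: dequeue 5; queue=[1,3,4]; order=2,0,5
step 4: dequeue 1; queue=[3,4]; order=2,0,5,1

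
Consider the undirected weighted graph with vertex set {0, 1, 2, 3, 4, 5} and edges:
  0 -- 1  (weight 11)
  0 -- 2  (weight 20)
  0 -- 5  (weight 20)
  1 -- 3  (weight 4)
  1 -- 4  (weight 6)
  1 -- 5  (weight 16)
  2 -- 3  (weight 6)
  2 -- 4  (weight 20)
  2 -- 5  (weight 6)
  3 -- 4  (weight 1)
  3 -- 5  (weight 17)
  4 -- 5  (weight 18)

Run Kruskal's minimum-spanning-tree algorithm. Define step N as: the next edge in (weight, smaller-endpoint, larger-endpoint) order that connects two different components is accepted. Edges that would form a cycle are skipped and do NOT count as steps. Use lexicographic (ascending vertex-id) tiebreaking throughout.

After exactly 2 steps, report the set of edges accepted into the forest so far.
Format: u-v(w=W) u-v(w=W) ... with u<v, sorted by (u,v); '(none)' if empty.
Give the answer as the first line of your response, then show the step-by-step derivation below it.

1-3(w=4) 3-4(w=1)

step 1: add edge 3-4 (w=1); MST = {3-4(w=1)}
step 2: add edge 1-3 (w=4); MST = {1-3(w=4) 3-4(w=1)}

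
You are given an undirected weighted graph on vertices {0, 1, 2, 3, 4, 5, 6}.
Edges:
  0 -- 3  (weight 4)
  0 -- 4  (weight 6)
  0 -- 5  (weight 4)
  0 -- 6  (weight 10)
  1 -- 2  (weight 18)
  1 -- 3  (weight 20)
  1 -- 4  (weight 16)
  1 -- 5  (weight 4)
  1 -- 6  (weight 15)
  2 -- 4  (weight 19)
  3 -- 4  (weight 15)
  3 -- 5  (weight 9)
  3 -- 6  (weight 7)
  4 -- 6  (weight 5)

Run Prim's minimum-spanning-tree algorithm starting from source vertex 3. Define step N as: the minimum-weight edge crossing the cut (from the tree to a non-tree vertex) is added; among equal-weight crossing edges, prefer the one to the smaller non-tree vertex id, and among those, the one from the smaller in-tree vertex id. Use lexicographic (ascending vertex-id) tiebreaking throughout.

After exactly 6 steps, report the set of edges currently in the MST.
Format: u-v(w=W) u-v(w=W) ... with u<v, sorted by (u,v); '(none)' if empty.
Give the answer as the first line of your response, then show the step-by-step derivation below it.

0-3(w=4) 0-4(w=6) 0-5(w=4) 1-2(w=18) 1-5(w=4) 4-6(w=5)

step 1: add edge 0-3 (w=4); MST = {0-3(w=4)}
step 2: add edge 0-5 (w=4); MST = {0-3(w=4) 0-5(w=4)}
step 3: add edge 1-5 (w=4); MST = {0-3(w=4) 0-5(w=4) 1-5(w=4)}
step 4: add edge 0-4 (w=6); MST = {0-3(w=4) 0-4(w=6) 0-5(w=4) 1-5(w=4)}
step 5: add edge 4-6 (w=5); MST = {0-3(w=4) 0-4(w=6) 0-5(w=4) 1-5(w=4) 4-6(w=5)}
step 6: add edge 1-2 (w=18); MST = {0-3(w=4) 0-4(w=6) 0-5(w=4) 1-2(w=18) 1-5(w=4) 4-6(w=5)}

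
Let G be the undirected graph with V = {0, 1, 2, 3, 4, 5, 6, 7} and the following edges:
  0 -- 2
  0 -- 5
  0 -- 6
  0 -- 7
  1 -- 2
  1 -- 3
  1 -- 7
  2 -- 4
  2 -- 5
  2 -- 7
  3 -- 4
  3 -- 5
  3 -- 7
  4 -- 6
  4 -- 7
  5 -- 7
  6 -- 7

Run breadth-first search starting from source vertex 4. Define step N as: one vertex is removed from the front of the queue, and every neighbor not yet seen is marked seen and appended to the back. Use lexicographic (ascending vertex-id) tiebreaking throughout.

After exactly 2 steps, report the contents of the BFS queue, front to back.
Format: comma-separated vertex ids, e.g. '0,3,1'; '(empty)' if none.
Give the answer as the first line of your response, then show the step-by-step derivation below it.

3,6,7,0,1,5

step 1: dequeue 4; queue=[2,3,6,7]; order=4
step 2: dequeue 2; queue=[3,6,7,0,1,5]; order=4,2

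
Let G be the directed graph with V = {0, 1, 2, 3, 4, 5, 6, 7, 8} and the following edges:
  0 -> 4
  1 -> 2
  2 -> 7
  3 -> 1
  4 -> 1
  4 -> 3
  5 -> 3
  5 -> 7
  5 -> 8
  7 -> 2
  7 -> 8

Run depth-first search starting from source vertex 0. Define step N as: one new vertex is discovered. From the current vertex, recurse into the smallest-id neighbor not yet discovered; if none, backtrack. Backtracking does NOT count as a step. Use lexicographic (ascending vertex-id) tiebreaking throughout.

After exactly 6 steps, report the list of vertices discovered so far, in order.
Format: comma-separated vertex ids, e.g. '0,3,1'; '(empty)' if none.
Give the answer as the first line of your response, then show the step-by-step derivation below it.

0,4,1,2,7,8

step 1: discover 0; path=0; order=0
step 2: discover 4; path=0>4; order=0,4
step 3: discover 1; path=0>4>1; order=0,4,1
step 4: discover 2; path=0>4>1>2; order=0,4,1,2
step 5: discover 7; path=0>4>1>2>7; order=0,4,1,2,7
step 6: discover 8; path=0>4>1>2>7>8; order=0,4,1,2,7,8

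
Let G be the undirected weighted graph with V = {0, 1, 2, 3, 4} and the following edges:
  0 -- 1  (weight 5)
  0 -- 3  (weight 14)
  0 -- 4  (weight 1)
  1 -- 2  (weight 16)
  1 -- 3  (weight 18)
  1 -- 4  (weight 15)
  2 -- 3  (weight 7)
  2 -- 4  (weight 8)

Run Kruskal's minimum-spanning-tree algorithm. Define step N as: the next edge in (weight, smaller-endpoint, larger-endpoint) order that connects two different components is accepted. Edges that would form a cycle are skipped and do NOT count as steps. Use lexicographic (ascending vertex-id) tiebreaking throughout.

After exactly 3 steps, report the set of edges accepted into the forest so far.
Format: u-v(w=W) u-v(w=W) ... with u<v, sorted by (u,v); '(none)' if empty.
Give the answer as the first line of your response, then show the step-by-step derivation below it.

0-1(w=5) 0-4(w=1) 2-3(w=7)

step 1: add edge 0-4 (w=1); MST = {0-4(w=1)}
step 2: add edge 0-1 (w=5); MST = {0-1(w=5) 0-4(w=1)}
step 3: add edge 2-3 (w=7); MST = {0-1(w=5) 0-4(w=1) 2-3(w=7)}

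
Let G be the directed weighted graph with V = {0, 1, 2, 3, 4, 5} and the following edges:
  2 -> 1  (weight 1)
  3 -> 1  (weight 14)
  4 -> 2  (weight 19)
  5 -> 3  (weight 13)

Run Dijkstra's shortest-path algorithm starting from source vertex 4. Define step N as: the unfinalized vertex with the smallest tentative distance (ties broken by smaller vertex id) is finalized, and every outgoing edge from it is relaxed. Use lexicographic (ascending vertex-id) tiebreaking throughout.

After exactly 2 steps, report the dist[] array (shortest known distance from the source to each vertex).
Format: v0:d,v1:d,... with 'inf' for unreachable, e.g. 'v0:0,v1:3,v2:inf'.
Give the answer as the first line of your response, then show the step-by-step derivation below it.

v0:inf,v1:20,v2:19,v3:inf,v4:0,v5:inf

step 1: dist = v0:inf,v1:inf,v2:19,v3:inf,v4:0,v5:inf
step 2: dist = v0:inf,v1:20,v2:19,v3:inf,v4:0,v5:inf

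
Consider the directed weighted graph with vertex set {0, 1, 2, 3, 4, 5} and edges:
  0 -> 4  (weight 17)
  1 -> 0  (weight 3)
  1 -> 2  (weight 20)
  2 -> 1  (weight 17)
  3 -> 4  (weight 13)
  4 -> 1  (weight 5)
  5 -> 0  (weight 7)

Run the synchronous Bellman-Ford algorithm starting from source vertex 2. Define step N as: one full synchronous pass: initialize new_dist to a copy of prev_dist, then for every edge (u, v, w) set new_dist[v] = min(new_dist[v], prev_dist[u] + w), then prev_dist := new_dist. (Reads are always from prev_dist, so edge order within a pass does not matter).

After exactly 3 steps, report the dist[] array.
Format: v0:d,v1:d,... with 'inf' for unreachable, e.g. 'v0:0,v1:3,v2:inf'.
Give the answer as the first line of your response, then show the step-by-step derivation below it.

v0:20,v1:17,v2:0,v3:inf,v4:37,v5:inf

step 1: dist = v0:inf,v1:17,v2:0,v3:inf,v4:inf,v5:inf
step 2: dist = v0:20,v1:17,v2:0,v3:inf,v4:inf,v5:inf
step 3: dist = v0:20,v1:17,v2:0,v3:inf,v4:37,v5:inf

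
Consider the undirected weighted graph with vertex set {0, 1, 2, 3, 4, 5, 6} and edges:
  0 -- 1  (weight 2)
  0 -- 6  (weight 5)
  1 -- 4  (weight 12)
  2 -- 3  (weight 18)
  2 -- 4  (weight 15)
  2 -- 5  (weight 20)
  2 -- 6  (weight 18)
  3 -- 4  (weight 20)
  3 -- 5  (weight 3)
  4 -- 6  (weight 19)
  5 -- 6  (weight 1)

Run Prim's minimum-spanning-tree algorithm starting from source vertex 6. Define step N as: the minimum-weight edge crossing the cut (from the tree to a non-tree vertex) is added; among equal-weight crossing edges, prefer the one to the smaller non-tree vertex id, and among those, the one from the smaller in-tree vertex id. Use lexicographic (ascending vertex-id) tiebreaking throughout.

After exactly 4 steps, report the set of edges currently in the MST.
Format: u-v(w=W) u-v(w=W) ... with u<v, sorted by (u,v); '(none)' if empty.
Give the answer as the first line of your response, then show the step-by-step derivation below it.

0-1(w=2) 0-6(w=5) 3-5(w=3) 5-6(w=1)

step 1: add edge 5-6 (w=1); MST = {5-6(w=1)}
step 2: add edge 3-5 (w=3); MST = {3-5(w=3) 5-6(w=1)}
step 3: add edge 0-6 (w=5); MST = {0-6(w=5) 3-5(w=3) 5-6(w=1)}
step 4: add edge 0-1 (w=2); MST = {0-1(w=2) 0-6(w=5) 3-5(w=3) 5-6(w=1)}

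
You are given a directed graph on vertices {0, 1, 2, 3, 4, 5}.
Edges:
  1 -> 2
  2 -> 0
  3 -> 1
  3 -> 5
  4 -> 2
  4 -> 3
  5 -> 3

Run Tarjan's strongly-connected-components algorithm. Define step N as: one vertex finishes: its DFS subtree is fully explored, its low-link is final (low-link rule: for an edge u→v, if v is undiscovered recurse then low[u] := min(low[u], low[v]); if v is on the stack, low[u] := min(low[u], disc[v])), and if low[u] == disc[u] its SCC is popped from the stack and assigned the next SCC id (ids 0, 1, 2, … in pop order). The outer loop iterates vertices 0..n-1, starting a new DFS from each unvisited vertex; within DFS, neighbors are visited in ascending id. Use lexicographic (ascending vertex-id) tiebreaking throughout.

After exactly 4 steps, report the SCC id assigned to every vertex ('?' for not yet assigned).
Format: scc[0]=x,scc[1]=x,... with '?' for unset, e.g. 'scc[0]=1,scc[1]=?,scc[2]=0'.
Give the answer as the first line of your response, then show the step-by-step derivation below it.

scc[0]=0,scc[1]=2,scc[2]=1,scc[3]=?,scc[4]=?,scc[5]=?

step 1: low=(low[0]=0,low[1]=?,low[2]=?,low[3]=?,low[4]=?,low[5]=?); scc=(scc[0]=0,scc[1]=?,scc[2]=?,scc[3]=?,scc[4]=?,scc[5]=?)
step 2: low=(low[0]=0,low[1]=1,low[2]=2,low[3]=?,low[4]=?,low[5]=?); scc=(scc[0]=0,scc[1]=?,scc[2]=1,scc[3]=?,scc[4]=?,scc[5]=?)
step 3: low=(low[0]=0,low[1]=1,low[2]=2,low[3]=?,low[4]=?,low[5]=?); scc=(scc[0]=0,scc[1]=2,scc[2]=1,scc[3]=?,scc[4]=?,scc[5]=?)
step 4: low=(low[0]=0,low[1]=1,low[2]=2,low[3]=3,low[4]=?,low[5]=3); scc=(scc[0]=0,scc[1]=2,scc[2]=1,scc[3]=?,scc[4]=?,scc[5]=?)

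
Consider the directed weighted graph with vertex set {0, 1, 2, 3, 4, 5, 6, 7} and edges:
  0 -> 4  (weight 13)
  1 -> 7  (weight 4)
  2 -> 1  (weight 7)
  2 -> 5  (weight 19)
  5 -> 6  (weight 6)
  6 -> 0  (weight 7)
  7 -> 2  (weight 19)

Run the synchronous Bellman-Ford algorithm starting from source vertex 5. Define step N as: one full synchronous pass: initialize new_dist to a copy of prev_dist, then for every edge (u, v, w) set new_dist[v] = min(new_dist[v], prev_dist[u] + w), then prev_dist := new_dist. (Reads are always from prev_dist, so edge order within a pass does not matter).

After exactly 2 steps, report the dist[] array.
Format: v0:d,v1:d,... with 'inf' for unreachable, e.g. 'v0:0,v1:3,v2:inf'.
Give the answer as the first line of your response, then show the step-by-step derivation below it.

v0:13,v1:inf,v2:inf,v3:inf,v4:inf,v5:0,v6:6,v7:inf

step 1: dist = v0:inf,v1:inf,v2:inf,v3:inf,v4:inf,v5:0,v6:6,v7:inf
step 2: dist = v0:13,v1:inf,v2:inf,v3:inf,v4:inf,v5:0,v6:6,v7:inf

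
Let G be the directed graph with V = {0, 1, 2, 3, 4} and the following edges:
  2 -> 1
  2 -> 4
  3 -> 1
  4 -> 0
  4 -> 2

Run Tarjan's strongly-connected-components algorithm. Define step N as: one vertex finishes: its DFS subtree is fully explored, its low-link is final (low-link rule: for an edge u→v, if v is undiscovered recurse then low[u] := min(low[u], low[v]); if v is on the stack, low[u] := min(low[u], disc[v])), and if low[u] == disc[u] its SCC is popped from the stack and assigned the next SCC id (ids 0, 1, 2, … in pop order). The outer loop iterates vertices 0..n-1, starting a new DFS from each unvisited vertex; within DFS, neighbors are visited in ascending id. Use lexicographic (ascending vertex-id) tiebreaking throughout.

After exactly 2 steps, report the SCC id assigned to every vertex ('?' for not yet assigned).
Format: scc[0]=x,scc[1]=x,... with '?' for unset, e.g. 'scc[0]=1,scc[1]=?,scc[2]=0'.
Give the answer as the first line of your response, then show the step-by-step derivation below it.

scc[0]=0,scc[1]=1,scc[2]=?,scc[3]=?,scc[4]=?

step 1: low=(low[0]=0,low[1]=?,low[2]=?,low[3]=?,low[4]=?); scc=(scc[0]=0,scc[1]=?,scc[2]=?,scc[3]=?,scc[4]=?)
step 2: low=(low[0]=0,low[1]=1,low[2]=?,low[3]=?,low[4]=?); scc=(scc[0]=0,scc[1]=1,scc[2]=?,scc[3]=?,scc[4]=?)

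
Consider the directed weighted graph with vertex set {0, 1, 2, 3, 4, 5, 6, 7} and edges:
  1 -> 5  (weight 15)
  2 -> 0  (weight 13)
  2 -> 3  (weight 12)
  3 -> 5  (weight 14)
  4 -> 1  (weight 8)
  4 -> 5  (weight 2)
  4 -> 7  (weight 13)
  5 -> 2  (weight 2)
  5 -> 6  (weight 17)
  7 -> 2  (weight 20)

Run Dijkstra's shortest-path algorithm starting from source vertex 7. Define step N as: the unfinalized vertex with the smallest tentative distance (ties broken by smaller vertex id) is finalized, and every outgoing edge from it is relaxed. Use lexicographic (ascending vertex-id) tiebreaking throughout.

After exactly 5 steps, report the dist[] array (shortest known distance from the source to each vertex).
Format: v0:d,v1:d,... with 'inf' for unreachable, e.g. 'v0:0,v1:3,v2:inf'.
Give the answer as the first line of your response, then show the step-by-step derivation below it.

v0:33,v1:inf,v2:20,v3:32,v4:inf,v5:46,v6:63,v7:0

step 1: dist = v0:inf,v1:inf,v2:20,v3:inf,v4:inf,v5:inf,v6:inf,v7:0
step 2: dist = v0:33,v1:inf,v2:20,v3:32,v4:inf,v5:inf,v6:inf,v7:0
step 3: dist = v0:33,v1:inf,v2:20,v3:32,v4:inf,v5:46,v6:inf,v7:0
step 4: dist = v0:33,v1:inf,v2:20,v3:32,v4:inf,v5:46,v6:inf,v7:0
step 5: dist = v0:33,v1:inf,v2:20,v3:32,v4:inf,v5:46,v6:63,v7:0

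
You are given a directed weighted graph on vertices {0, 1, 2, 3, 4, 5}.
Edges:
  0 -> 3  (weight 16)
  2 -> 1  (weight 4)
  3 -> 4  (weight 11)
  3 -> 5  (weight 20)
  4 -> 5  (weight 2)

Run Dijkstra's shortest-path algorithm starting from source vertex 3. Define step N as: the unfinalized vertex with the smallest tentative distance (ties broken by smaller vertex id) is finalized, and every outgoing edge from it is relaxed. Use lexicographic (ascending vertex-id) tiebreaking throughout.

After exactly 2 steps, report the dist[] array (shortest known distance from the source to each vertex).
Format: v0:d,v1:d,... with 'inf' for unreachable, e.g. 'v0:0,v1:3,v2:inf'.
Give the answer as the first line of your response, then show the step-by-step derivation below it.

v0:inf,v1:inf,v2:inf,v3:0,v4:11,v5:13

step 1: dist = v0:inf,v1:inf,v2:inf,v3:0,v4:11,v5:20
step 2: dist = v0:inf,v1:inf,v2:inf,v3:0,v4:11,v5:13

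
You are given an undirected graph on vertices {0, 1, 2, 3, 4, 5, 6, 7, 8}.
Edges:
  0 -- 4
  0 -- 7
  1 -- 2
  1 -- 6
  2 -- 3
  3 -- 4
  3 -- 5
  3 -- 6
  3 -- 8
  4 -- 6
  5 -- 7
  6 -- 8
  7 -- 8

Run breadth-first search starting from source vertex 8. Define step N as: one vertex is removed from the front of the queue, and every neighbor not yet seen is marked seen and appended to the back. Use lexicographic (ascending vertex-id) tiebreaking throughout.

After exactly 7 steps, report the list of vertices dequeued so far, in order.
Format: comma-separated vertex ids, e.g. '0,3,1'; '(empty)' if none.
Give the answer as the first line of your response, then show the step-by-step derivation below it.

8,3,6,7,2,4,5

step 1: dequeue 8; queue=[3,6,7]; order=8
step 2: dequeue 3; queue=[6,7,2,4,5]; order=8,3
step 3: dequeue 6; queue=[7,2,4,5,1]; order=8,3,6
step 4: dequeue 7; queue=[2,4,5,1,0]; order=8,3,6,7
step 5: dequeue 2; queue=[4,5,1,0]; order=8,3,6,7,2
step 6: dequeue 4; queue=[5,1,0]; order=8,3,6,7,2,4
step 7: dequeue 5; queue=[1,0]; order=8,3,6,7,2,4,5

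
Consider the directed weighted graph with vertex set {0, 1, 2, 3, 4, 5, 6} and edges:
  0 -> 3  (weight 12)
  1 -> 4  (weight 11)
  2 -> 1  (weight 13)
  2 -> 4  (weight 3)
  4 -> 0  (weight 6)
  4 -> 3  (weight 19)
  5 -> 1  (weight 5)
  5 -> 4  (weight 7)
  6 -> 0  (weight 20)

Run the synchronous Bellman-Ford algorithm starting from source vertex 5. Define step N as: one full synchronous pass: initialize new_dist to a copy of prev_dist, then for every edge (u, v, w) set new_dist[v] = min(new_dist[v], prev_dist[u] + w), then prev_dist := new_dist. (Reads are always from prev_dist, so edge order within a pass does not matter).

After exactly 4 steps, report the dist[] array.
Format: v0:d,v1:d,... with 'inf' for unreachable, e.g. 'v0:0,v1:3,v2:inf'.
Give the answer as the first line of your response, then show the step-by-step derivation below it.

v0:13,v1:5,v2:inf,v3:25,v4:7,v5:0,v6:inf

step 1: dist = v0:inf,v1:5,v2:inf,v3:inf,v4:7,v5:0,v6:inf
step 2: dist = v0:13,v1:5,v2:inf,v3:26,v4:7,v5:0,v6:inf
step 3: dist = v0:13,v1:5,v2:inf,v3:25,v4:7,v5:0,v6:inf
step 4: dist = v0:13,v1:5,v2:inf,v3:25,v4:7,v5:0,v6:inf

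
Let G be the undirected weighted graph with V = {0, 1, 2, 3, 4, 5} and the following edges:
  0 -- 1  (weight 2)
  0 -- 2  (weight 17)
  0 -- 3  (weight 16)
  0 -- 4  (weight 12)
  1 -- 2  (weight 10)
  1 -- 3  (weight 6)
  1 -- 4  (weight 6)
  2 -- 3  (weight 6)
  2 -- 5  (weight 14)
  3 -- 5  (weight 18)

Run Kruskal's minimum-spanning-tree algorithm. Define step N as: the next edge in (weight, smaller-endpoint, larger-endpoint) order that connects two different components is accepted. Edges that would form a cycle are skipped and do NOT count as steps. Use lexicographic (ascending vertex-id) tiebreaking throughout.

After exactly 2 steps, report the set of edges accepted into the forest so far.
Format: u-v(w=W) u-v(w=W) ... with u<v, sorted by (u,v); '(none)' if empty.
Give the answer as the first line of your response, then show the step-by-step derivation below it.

0-1(w=2) 1-3(w=6)

step 1: add edge 0-1 (w=2); MST = {0-1(w=2)}
step 2: add edge 1-3 (w=6); MST = {0-1(w=2) 1-3(w=6)}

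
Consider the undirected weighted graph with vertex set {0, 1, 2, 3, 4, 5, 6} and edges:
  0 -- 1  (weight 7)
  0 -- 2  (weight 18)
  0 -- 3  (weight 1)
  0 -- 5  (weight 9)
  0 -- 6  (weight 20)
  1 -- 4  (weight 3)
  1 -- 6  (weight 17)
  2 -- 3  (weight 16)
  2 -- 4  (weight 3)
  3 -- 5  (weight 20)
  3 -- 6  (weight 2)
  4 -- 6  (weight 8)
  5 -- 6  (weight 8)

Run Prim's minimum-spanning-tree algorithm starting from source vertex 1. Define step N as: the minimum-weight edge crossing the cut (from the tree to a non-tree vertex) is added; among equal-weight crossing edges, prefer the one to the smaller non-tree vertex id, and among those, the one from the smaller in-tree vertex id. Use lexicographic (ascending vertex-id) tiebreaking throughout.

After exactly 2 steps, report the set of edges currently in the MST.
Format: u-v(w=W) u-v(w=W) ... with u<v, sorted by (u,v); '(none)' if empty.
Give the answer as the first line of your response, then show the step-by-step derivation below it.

1-4(w=3) 2-4(w=3)

step 1: add edge 1-4 (w=3); MST = {1-4(w=3)}
step 2: add edge 2-4 (w=3); MST = {1-4(w=3) 2-4(w=3)}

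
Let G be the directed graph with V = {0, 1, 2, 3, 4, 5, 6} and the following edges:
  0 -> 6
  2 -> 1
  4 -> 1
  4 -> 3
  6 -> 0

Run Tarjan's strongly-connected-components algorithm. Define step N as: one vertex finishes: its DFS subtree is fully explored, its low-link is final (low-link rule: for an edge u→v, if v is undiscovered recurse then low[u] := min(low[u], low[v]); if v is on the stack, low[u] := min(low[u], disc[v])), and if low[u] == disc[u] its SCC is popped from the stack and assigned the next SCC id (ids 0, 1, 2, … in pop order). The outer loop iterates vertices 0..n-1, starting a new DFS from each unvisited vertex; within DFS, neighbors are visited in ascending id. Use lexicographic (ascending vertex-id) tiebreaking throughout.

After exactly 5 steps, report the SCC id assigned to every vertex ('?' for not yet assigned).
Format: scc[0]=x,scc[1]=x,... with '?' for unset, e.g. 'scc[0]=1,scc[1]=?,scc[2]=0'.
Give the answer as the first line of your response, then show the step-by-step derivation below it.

scc[0]=0,scc[1]=1,scc[2]=2,scc[3]=3,scc[4]=?,scc[5]=?,scc[6]=0

step 1: low=(low[0]=0,low[1]=?,low[2]=?,low[3]=?,low[4]=?,low[5]=?,low[6]=0); scc=(scc[0]=?,scc[1]=?,scc[2]=?,scc[3]=?,scc[4]=?,scc[5]=?,scc[6]=?)
step 2: low=(low[0]=0,low[1]=?,low[2]=?,low[3]=?,low[4]=?,low[5]=?,low[6]=0); scc=(scc[0]=0,scc[1]=?,scc[2]=?,scc[3]=?,scc[4]=?,scc[5]=?,scc[6]=0)
step 3: low=(low[0]=0,low[1]=2,low[2]=?,low[3]=?,low[4]=?,low[5]=?,low[6]=0); scc=(scc[0]=0,scc[1]=1,scc[2]=?,scc[3]=?,scc[4]=?,scc[5]=?,scc[6]=0)
step 4: low=(low[0]=0,low[1]=2,low[2]=3,low[3]=?,low[4]=?,low[5]=?,low[6]=0); scc=(scc[0]=0,scc[1]=1,scc[2]=2,scc[3]=?,scc[4]=?,scc[5]=?,scc[6]=0)
step 5: low=(low[0]=0,low[1]=2,low[2]=3,low[3]=4,low[4]=?,low[5]=?,low[6]=0); scc=(scc[0]=0,scc[1]=1,scc[2]=2,scc[3]=3,scc[4]=?,scc[5]=?,scc[6]=0)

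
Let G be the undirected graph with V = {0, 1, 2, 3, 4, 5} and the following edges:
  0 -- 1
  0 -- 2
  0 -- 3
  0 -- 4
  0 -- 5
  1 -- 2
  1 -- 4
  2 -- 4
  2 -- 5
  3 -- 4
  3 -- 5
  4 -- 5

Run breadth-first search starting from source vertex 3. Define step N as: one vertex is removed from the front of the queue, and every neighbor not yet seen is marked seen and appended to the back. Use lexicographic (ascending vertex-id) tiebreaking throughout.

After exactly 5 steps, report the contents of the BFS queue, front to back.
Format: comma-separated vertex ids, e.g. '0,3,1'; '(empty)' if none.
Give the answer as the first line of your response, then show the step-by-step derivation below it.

2

step 1: dequeue 3; queue=[0,4,5]; order=3
step 2: dequeue 0; queue=[4,5,1,2]; order=3,0
step 3: dequeue 4; queue=[5,1,2]; order=3,0,4
step 4: dequeue 5; queue=[1,2]; order=3,0,4,5
step 5: dequeue 1; queue=[2]; order=3,0,4,5,1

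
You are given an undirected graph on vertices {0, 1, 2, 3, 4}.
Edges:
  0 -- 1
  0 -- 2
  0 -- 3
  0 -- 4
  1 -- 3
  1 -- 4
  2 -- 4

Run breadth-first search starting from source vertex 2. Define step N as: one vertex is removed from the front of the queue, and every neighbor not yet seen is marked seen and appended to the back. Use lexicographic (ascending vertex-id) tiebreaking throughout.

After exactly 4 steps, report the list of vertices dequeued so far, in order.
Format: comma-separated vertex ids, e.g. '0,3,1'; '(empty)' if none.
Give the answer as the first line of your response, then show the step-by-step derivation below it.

2,0,4,1

step 1: dequeue 2; queue=[0,4]; order=2
step 2: dequeue 0; queue=[4,1,3]; order=2,0
step 3: dequeue 4; queue=[1,3]; order=2,0,4
step 4: dequeue 1; queue=[3]; order=2,0,4,1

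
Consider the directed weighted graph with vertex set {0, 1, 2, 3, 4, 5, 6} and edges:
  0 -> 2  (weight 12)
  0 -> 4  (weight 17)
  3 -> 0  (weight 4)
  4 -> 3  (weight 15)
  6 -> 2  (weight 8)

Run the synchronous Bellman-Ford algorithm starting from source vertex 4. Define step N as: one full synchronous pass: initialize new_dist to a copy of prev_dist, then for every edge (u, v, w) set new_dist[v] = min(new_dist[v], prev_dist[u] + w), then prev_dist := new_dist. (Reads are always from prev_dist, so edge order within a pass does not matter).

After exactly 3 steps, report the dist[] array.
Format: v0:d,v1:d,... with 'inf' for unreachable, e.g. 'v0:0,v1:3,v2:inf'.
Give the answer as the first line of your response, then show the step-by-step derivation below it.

v0:19,v1:inf,v2:31,v3:15,v4:0,v5:inf,v6:inf

step 1: dist = v0:inf,v1:inf,v2:inf,v3:15,v4:0,v5:inf,v6:inf
step 2: dist = v0:19,v1:inf,v2:inf,v3:15,v4:0,v5:inf,v6:inf
step 3: dist = v0:19,v1:inf,v2:31,v3:15,v4:0,v5:inf,v6:inf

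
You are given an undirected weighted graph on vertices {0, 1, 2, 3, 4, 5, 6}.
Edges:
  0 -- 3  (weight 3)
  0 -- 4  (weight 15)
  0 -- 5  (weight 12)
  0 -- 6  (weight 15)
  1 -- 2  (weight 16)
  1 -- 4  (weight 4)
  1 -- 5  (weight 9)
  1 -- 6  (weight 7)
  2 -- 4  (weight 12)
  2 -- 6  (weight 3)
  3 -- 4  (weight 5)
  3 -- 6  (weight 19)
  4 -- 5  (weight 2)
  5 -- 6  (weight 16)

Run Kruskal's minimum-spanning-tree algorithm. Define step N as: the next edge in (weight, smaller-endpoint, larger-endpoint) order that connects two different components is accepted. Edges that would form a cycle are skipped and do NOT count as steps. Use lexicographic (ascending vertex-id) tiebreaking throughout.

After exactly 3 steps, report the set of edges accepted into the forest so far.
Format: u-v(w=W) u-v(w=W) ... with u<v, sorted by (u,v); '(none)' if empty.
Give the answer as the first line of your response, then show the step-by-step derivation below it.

0-3(w=3) 2-6(w=3) 4-5(w=2)

step 1: add edge 4-5 (w=2); MST = {4-5(w=2)}
step 2: add edge 0-3 (w=3); MST = {0-3(w=3) 4-5(w=2)}
step 3: add edge 2-6 (w=3); MST = {0-3(w=3) 2-6(w=3) 4-5(w=2)}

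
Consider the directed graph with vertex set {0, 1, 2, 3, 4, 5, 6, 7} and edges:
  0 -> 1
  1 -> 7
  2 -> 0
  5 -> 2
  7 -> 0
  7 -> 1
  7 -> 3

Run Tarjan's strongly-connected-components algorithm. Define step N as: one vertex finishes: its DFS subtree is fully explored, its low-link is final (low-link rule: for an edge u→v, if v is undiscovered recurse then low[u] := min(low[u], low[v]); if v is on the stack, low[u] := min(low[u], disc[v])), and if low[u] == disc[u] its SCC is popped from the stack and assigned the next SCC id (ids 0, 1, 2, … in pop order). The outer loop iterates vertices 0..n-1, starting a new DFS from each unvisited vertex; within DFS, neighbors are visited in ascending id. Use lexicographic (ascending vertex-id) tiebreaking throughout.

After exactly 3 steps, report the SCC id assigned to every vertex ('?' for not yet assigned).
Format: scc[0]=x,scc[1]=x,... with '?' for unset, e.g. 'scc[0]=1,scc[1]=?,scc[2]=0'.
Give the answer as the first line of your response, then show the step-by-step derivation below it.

scc[0]=?,scc[1]=?,scc[2]=?,scc[3]=0,scc[4]=?,scc[5]=?,scc[6]=?,scc[7]=?

step 1: low=(low[0]=0,low[1]=1,low[2]=?,low[3]=3,low[4]=?,low[5]=?,low[6]=?,low[7]=0); scc=(scc[0]=?,scc[1]=?,scc[2]=?,scc[3]=0,scc[4]=?,scc[5]=?,scc[6]=?,scc[7]=?)
step 2: low=(low[0]=0,low[1]=1,low[2]=?,low[3]=3,low[4]=?,low[5]=?,low[6]=?,low[7]=0); scc=(scc[0]=?,scc[1]=?,scc[2]=?,scc[3]=0,scc[4]=?,scc[5]=?,scc[6]=?,scc[7]=?)
step 3: low=(low[0]=0,low[1]=0,low[2]=?,low[3]=3,low[4]=?,low[5]=?,low[6]=?,low[7]=0); scc=(scc[0]=?,scc[1]=?,scc[2]=?,scc[3]=0,scc[4]=?,scc[5]=?,scc[6]=?,scc[7]=?)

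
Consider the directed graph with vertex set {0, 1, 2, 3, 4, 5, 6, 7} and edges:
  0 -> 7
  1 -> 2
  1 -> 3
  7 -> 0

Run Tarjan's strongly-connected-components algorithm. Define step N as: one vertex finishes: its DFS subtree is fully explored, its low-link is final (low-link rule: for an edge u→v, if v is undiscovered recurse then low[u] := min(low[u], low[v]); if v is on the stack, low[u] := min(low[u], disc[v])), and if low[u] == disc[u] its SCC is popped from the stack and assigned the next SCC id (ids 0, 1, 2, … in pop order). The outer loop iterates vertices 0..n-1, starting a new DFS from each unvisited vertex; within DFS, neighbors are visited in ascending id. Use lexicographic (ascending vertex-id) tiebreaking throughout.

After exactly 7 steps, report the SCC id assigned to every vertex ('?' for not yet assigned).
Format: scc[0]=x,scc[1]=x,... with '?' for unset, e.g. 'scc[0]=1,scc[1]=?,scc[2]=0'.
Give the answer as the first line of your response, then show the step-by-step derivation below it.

scc[0]=0,scc[1]=3,scc[2]=1,scc[3]=2,scc[4]=4,scc[5]=5,scc[6]=?,scc[7]=0

step 1: low=(low[0]=0,low[1]=?,low[2]=?,low[3]=?,low[4]=?,low[5]=?,low[6]=?,low[7]=0); scc=(scc[0]=?,scc[1]=?,scc[2]=?,scc[3]=?,scc[4]=?,scc[5]=?,scc[6]=?,scc[7]=?)
step 2: low=(low[0]=0,low[1]=?,low[2]=?,low[3]=?,low[4]=?,low[5]=?,low[6]=?,low[7]=0); scc=(scc[0]=0,scc[1]=?,scc[2]=?,scc[3]=?,scc[4]=?,scc[5]=?,scc[6]=?,scc[7]=0)
step 3: low=(low[0]=0,low[1]=2,low[2]=3,low[3]=?,low[4]=?,low[5]=?,low[6]=?,low[7]=0); scc=(scc[0]=0,scc[1]=?,scc[2]=1,scc[3]=?,scc[4]=?,scc[5]=?,scc[6]=?,scc[7]=0)
step 4: low=(low[0]=0,low[1]=2,low[2]=3,low[3]=4,low[4]=?,low[5]=?,low[6]=?,low[7]=0); scc=(scc[0]=0,scc[1]=?,scc[2]=1,scc[3]=2,scc[4]=?,scc[5]=?,scc[6]=?,scc[7]=0)
step 5: low=(low[0]=0,low[1]=2,low[2]=3,low[3]=4,low[4]=?,low[5]=?,low[6]=?,low[7]=0); scc=(scc[0]=0,scc[1]=3,scc[2]=1,scc[3]=2,scc[4]=?,scc[5]=?,scc[6]=?,scc[7]=0)
step 6: low=(low[0]=0,low[1]=2,low[2]=3,low[3]=4,low[4]=5,low[5]=?,low[6]=?,low[7]=0); scc=(scc[0]=0,scc[1]=3,scc[2]=1,scc[3]=2,scc[4]=4,scc[5]=?,scc[6]=?,scc[7]=0)
step 7: low=(low[0]=0,low[1]=2,low[2]=3,low[3]=4,low[4]=5,low[5]=6,low[6]=?,low[7]=0); scc=(scc[0]=0,scc[1]=3,scc[2]=1,scc[3]=2,scc[4]=4,scc[5]=5,scc[6]=?,scc[7]=0)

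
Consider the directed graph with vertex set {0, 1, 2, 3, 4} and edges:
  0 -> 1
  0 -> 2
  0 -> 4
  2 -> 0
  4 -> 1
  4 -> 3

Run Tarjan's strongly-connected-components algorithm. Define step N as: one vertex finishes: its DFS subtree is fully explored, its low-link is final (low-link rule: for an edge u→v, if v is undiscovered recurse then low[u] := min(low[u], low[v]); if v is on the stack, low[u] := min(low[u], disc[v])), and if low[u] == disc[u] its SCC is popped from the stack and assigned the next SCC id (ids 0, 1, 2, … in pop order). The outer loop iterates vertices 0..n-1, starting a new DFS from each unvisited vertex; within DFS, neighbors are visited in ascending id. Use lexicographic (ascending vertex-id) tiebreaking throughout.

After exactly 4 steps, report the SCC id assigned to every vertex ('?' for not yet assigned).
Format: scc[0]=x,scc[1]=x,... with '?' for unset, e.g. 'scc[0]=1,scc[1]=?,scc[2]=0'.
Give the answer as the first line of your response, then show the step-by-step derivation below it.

scc[0]=?,scc[1]=0,scc[2]=?,scc[3]=1,scc[4]=2

step 1: low=(low[0]=0,low[1]=1,low[2]=?,low[3]=?,low[4]=?); scc=(scc[0]=?,scc[1]=0,scc[2]=?,scc[3]=?,scc[4]=?)
step 2: low=(low[0]=0,low[1]=1,low[2]=0,low[3]=?,low[4]=?); scc=(scc[0]=?,scc[1]=0,scc[2]=?,scc[3]=?,scc[4]=?)
step 3: low=(low[0]=0,low[1]=1,low[2]=0,low[3]=4,low[4]=3); scc=(scc[0]=?,scc[1]=0,scc[2]=?,scc[3]=1,scc[4]=?)
step 4: low=(low[0]=0,low[1]=1,low[2]=0,low[3]=4,low[4]=3); scc=(scc[0]=?,scc[1]=0,scc[2]=?,scc[3]=1,scc[4]=2)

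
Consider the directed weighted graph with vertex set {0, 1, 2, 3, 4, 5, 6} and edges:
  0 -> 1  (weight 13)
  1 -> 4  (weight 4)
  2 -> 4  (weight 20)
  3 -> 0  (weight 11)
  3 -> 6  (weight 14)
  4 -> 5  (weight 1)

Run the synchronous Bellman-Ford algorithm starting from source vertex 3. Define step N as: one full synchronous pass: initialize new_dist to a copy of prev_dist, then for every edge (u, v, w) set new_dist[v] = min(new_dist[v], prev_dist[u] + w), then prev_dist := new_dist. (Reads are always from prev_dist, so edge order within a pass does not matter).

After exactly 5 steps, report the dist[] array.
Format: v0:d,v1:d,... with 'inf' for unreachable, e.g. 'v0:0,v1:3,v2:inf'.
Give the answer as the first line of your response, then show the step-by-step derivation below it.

v0:11,v1:24,v2:inf,v3:0,v4:28,v5:29,v6:14

step 1: dist = v0:11,v1:inf,v2:inf,v3:0,v4:inf,v5:inf,v6:14
step 2: dist = v0:11,v1:24,v2:inf,v3:0,v4:inf,v5:inf,v6:14
step 3: dist = v0:11,v1:24,v2:inf,v3:0,v4:28,v5:inf,v6:14
step 4: dist = v0:11,v1:24,v2:inf,v3:0,v4:28,v5:29,v6:14
step 5: dist = v0:11,v1:24,v2:inf,v3:0,v4:28,v5:29,v6:14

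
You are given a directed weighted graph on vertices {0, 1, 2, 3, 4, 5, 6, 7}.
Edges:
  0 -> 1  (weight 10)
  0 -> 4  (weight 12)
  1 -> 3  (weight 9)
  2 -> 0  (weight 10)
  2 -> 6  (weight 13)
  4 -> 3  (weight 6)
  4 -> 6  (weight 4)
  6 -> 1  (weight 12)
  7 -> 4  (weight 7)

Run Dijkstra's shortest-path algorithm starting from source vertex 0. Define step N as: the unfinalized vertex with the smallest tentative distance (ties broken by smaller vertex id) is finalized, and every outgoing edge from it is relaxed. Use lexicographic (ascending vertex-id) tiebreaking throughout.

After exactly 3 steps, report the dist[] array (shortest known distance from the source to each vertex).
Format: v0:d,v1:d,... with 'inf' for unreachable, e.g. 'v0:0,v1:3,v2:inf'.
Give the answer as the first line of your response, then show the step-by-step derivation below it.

v0:0,v1:10,v2:inf,v3:18,v4:12,v5:inf,v6:16,v7:inf

step 1: dist = v0:0,v1:10,v2:inf,v3:inf,v4:12,v5:inf,v6:inf,v7:inf
step 2: dist = v0:0,v1:10,v2:inf,v3:19,v4:12,v5:inf,v6:inf,v7:inf
step 3: dist = v0:0,v1:10,v2:inf,v3:18,v4:12,v5:inf,v6:16,v7:inf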